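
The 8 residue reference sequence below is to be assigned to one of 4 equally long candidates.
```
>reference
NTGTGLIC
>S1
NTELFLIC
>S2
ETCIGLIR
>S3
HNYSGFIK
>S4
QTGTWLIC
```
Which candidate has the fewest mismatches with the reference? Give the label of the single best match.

Hamming distances to reference — S1: 3; S2: 4; S3: 6; S4: 2.
Smallest is S4 with 2 mismatches.

S4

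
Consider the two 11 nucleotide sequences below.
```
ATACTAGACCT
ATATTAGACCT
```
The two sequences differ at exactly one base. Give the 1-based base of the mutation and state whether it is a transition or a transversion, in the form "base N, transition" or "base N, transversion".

base 4, transition

The sequences differ only at base 4: C→T (pyrimidine→pyrimidine), a transition.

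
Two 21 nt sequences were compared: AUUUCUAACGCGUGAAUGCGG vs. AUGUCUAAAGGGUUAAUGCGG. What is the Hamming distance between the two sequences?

4

Mismatches (1-based): site 3: U→G; site 9: C→A; site 11: C→G; site 14: G→U.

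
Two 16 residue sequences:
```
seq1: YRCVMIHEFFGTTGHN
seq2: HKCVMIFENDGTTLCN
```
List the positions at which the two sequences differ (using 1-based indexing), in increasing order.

Differences at position 1 (Y→H), position 2 (R→K), position 7 (H→F), position 9 (F→N), position 10 (F→D), position 14 (G→L), position 15 (H→C).

1, 2, 7, 9, 10, 14, 15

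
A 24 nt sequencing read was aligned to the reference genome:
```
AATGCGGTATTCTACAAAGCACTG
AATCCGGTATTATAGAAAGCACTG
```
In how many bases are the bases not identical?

3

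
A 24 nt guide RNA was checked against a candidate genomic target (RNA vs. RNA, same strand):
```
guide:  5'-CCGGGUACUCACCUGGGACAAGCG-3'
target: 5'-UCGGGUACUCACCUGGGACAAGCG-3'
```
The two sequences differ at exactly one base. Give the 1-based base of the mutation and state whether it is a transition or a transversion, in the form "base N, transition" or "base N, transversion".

The sequences differ only at base 1: C→U (pyrimidine→pyrimidine), a transition.

base 1, transition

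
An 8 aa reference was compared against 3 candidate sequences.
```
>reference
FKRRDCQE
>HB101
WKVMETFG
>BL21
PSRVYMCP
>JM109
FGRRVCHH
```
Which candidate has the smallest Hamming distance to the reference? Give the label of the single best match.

JM109

HB101 differs at 7 residues; BL21 differs at 7 residues; JM109 differs at 4 residues. The closest is JM109.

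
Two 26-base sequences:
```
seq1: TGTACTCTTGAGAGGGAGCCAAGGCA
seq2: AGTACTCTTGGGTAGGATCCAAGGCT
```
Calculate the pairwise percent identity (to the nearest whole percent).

77%

Mismatches at positions 1, 11, 13, 14, 18, 26 (1-based): 6 of 26.
Identical positions: 20/26 = 76.92% → 77%.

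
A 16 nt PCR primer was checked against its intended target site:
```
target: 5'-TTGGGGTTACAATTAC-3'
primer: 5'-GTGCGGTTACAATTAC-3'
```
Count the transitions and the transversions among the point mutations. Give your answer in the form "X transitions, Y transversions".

Transitions (purine↔purine or pyrimidine↔pyrimidine): none.
Transversions (purine↔pyrimidine): 1 T→G, 4 G→C.

0 transitions, 2 transversions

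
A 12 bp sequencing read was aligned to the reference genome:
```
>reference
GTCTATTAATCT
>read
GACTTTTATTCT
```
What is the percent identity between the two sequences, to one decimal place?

75.0%

3 positions differ (2, 5, 9), so 9 of 12 match: 9/12 = 75%.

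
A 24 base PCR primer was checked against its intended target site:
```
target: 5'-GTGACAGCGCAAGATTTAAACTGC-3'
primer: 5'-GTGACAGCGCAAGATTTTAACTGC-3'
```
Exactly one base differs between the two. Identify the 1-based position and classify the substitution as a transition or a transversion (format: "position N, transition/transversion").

Position 18 changes A→T. A is a purine and T is a pyrimidine, so this is a transversion.

position 18, transversion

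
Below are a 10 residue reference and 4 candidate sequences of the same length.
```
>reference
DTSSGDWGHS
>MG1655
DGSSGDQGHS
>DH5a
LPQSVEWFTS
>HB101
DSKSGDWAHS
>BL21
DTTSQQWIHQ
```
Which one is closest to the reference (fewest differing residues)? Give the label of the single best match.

MG1655 differs at 2 residues; DH5a differs at 7 residues; HB101 differs at 3 residues; BL21 differs at 5 residues. The closest is MG1655.

MG1655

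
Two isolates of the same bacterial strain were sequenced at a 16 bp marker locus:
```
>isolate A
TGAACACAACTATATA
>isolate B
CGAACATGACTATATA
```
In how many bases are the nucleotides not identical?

Comparing position by position, 3 bases differ: 1 (T/C), 7 (C/T), 8 (A/G).

3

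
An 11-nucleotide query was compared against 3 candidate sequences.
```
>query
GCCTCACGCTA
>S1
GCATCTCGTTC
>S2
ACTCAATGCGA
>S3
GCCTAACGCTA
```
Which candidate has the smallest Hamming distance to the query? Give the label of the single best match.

S3

S1 differs at 4 positions; S2 differs at 6 positions; S3 differs at 1 position. The closest is S3.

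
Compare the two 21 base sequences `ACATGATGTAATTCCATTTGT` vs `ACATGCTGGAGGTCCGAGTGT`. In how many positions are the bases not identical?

Mismatches (1-based): position 6: A→C; position 9: T→G; position 11: A→G; position 12: T→G; position 16: A→G; position 17: T→A; position 18: T→G.

7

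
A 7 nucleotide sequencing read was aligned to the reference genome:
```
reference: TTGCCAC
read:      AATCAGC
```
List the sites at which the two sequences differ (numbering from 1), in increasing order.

Differences at site 1 (T→A), site 2 (T→A), site 3 (G→T), site 5 (C→A), site 6 (A→G).

1, 2, 3, 5, 6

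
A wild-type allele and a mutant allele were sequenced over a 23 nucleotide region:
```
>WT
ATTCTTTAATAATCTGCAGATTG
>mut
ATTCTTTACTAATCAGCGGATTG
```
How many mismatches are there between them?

3

The sequences differ at bases 9, 15, 18 (1-based) — 3 in total.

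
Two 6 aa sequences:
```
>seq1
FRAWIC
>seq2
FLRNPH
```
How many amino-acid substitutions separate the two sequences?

5

Mismatches (1-based): position 2: R→L; position 3: A→R; position 4: W→N; position 5: I→P; position 6: C→H.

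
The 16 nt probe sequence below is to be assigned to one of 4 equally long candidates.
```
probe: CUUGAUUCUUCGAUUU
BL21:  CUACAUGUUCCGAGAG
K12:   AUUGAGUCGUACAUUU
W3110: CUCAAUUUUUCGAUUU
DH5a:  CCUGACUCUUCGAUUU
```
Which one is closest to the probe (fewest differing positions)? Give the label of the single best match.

Hamming distances to probe — BL21: 8; K12: 5; W3110: 3; DH5a: 2.
Smallest is DH5a with 2 mismatches.

DH5a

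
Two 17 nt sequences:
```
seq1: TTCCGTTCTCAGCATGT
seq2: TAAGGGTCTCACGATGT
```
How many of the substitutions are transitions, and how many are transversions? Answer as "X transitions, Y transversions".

0 transitions, 6 transversions

Mismatches (1-based):
site 2: T→A (pyrimidine→purine, transversion)
site 3: C→A (pyrimidine→purine, transversion)
site 4: C→G (pyrimidine→purine, transversion)
site 6: T→G (pyrimidine→purine, transversion)
site 12: G→C (purine→pyrimidine, transversion)
site 13: C→G (pyrimidine→purine, transversion)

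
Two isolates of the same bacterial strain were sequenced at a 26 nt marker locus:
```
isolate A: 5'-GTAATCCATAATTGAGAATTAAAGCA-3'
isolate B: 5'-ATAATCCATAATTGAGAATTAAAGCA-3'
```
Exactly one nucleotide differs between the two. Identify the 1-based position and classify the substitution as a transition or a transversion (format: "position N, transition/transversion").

position 1, transition

Position 1 changes G→A. G is a purine and A is a purine, so this is a transition.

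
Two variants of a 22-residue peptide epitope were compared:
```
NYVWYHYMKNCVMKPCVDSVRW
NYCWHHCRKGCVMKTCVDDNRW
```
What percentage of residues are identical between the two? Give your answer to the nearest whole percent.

Mismatches at positions 3, 5, 7, 8, 10, 15, 19, 20 (1-based): 8 of 22.
Identical positions: 14/22 = 63.64% → 64%.

64%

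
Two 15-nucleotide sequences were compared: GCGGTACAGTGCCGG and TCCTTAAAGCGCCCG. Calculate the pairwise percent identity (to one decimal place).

60.0%

Mismatches at positions 1, 3, 4, 7, 10, 14 (1-based): 6 of 15.
Identical positions: 9/15 = 60% → 60.0%.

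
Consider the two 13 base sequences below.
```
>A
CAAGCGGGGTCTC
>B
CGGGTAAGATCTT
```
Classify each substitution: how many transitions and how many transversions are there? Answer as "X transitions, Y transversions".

7 transitions, 0 transversions

Transitions (purine↔purine or pyrimidine↔pyrimidine): 2 A→G, 3 A→G, 5 C→T, 6 G→A, 7 G→A, 9 G→A, 13 C→T.
Transversions (purine↔pyrimidine): none.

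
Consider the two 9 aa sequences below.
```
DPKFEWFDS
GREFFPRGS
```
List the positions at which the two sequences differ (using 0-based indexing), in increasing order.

0, 1, 2, 4, 5, 6, 7

Differences at position 0 (D→G), position 1 (P→R), position 2 (K→E), position 4 (E→F), position 5 (W→P), position 6 (F→R), position 7 (D→G).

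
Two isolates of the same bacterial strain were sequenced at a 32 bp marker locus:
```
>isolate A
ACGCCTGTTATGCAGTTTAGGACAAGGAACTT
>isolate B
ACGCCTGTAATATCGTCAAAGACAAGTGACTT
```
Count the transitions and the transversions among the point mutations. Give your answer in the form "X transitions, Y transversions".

Transitions (purine↔purine or pyrimidine↔pyrimidine): 12 G→A, 13 C→T, 17 T→C, 20 G→A, 28 A→G.
Transversions (purine↔pyrimidine): 9 T→A, 14 A→C, 18 T→A, 27 G→T.

5 transitions, 4 transversions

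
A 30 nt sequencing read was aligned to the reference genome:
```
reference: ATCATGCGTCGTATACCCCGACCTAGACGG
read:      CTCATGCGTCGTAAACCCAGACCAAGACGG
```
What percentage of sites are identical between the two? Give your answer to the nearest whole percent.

4 positions differ (1, 14, 19, 24), so 26 of 30 match: 26/30 = 86.67%.

87%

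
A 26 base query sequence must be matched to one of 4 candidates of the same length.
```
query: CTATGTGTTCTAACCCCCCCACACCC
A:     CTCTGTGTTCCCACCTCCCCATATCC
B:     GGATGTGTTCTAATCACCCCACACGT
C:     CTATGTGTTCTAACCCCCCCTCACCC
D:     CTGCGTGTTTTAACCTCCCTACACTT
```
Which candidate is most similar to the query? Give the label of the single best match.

Hamming distances to query — A: 6; B: 6; C: 1; D: 7.
Smallest is C with 1 mismatch.

C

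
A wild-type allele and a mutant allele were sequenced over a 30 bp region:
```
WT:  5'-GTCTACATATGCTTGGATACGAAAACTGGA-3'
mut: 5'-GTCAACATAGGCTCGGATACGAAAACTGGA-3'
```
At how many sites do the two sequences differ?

3

The sequences differ at sites 4, 10, 14 (1-based) — 3 in total.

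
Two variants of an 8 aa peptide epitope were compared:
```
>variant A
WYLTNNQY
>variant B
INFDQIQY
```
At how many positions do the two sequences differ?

6

Comparing position by position, 6 positions differ: 1 (W/I), 2 (Y/N), 3 (L/F), 4 (T/D), 5 (N/Q), 6 (N/I).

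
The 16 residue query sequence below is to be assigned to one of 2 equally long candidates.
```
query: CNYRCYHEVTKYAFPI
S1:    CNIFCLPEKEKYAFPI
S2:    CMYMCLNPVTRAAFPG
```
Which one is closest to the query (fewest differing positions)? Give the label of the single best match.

Hamming distances to query — S1: 6; S2: 8.
Smallest is S1 with 6 mismatches.

S1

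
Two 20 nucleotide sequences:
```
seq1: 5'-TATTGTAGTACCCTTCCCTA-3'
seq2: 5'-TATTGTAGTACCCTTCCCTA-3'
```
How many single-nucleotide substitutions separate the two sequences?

The two sequences are identical at every position.

0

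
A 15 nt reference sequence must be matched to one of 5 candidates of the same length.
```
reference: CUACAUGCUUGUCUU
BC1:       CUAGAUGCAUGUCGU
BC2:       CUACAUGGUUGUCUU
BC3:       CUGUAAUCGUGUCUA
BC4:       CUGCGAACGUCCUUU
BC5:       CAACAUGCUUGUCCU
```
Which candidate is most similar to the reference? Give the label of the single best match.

BC2

BC1 differs at 3 positions; BC2 differs at 1 position; BC3 differs at 6 positions; BC4 differs at 8 positions; BC5 differs at 2 positions. The closest is BC2.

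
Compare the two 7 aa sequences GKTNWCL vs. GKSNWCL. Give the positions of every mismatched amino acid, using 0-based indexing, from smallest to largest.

2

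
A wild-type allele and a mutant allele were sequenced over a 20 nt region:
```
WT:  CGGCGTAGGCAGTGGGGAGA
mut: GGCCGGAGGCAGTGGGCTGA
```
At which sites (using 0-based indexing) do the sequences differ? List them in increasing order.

Differences at site 0 (C→G), site 2 (G→C), site 5 (T→G), site 16 (G→C), site 17 (A→T).

0, 2, 5, 16, 17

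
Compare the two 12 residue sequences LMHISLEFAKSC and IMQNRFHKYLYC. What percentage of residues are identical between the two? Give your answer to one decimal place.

10 positions differ (1, 3, 4, 5, 6, 7, 8, 9, 10, 11), so 2 of 12 match: 2/12 = 16.67%.

16.7%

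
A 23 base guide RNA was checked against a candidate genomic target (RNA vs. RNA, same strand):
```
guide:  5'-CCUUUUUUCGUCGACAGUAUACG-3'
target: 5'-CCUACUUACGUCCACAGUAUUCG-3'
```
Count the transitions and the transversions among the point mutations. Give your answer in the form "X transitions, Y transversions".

1 transition, 4 transversions

Mismatches (1-based):
position 4: U→A (pyrimidine→purine, transversion)
position 5: U→C (pyrimidine→pyrimidine, transition)
position 8: U→A (pyrimidine→purine, transversion)
position 13: G→C (purine→pyrimidine, transversion)
position 21: A→U (purine→pyrimidine, transversion)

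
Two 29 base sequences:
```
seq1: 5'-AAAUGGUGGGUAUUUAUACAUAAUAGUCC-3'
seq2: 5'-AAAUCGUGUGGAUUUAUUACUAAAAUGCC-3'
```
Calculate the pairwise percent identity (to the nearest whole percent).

69%

Mismatches at positions 5, 9, 11, 18, 19, 20, 24, 26, 27 (1-based): 9 of 29.
Identical positions: 20/29 = 68.97% → 69%.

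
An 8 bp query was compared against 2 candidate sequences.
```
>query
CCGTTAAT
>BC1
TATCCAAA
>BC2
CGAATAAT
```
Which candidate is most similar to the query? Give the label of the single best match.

Hamming distances to query — BC1: 6; BC2: 3.
Smallest is BC2 with 3 mismatches.

BC2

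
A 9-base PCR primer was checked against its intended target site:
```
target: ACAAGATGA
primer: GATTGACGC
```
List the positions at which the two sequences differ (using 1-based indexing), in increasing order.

1, 2, 3, 4, 7, 9

Differences at position 1 (A→G), position 2 (C→A), position 3 (A→T), position 4 (A→T), position 7 (T→C), position 9 (A→C).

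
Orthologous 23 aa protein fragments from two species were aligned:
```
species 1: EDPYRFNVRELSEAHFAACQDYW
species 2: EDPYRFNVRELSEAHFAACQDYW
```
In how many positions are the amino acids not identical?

No positions differ; the sequences are identical.

0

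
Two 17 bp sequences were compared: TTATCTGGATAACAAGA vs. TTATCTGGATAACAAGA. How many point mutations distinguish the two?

The two sequences are identical at every position.

0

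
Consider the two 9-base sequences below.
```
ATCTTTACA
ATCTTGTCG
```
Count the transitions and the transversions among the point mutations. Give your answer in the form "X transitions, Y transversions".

Mismatches (1-based):
site 6: T→G (pyrimidine→purine, transversion)
site 7: A→T (purine→pyrimidine, transversion)
site 9: A→G (purine→purine, transition)

1 transition, 2 transversions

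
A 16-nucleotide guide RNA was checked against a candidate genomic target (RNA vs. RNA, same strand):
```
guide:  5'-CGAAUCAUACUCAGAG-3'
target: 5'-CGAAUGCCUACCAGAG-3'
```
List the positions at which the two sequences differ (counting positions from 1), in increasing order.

6, 7, 8, 9, 10, 11

Differences at position 6 (C→G), position 7 (A→C), position 8 (U→C), position 9 (A→U), position 10 (C→A), position 11 (U→C).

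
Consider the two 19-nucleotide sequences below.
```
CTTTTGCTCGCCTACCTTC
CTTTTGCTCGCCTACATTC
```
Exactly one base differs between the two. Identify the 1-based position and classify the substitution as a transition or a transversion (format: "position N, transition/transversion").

position 16, transversion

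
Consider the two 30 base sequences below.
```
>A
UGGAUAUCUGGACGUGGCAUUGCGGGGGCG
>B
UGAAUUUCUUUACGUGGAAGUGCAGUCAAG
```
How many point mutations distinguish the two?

11

The sequences differ at positions 3, 6, 10, 11, 18, 20, 24, 26, 27, 28, 29 (1-based) — 11 in total.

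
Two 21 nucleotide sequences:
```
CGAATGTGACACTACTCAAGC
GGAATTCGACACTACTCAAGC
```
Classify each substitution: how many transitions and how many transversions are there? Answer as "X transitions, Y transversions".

Mismatches (1-based):
position 1: C→G (pyrimidine→purine, transversion)
position 6: G→T (purine→pyrimidine, transversion)
position 7: T→C (pyrimidine→pyrimidine, transition)

1 transition, 2 transversions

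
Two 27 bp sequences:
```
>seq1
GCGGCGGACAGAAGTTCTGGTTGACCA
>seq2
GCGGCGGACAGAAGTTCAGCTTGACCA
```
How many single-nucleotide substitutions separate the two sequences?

The sequences differ at positions 18, 20 (1-based) — 2 in total.

2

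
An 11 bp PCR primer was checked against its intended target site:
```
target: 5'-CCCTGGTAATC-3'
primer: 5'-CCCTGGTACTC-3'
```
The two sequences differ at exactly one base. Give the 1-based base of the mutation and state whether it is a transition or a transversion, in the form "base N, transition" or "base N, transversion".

base 9, transversion

Base 9 changes A→C. A is a purine and C is a pyrimidine, so this is a transversion.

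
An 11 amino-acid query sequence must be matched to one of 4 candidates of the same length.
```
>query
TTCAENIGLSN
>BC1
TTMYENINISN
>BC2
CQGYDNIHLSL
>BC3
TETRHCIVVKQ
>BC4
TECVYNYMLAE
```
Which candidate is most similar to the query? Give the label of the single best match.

BC1

BC1 differs at 4 residues; BC2 differs at 7 residues; BC3 differs at 9 residues; BC4 differs at 7 residues. The closest is BC1.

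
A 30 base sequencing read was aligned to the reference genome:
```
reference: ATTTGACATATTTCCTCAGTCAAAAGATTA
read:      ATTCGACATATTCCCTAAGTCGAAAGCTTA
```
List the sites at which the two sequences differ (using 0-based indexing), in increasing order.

3, 12, 16, 21, 26

Differences at site 3 (T→C), site 12 (T→C), site 16 (C→A), site 21 (A→G), site 26 (A→C).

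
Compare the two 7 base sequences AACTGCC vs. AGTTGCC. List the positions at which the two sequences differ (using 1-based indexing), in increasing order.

2, 3

Differences at position 2 (A→G), position 3 (C→T).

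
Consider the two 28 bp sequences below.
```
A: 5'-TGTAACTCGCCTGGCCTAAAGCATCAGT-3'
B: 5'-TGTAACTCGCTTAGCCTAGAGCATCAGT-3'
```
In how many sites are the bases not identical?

3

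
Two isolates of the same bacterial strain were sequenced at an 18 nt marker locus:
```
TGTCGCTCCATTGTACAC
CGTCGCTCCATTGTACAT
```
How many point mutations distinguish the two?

2

The sequences differ at bases 1, 18 (1-based) — 2 in total.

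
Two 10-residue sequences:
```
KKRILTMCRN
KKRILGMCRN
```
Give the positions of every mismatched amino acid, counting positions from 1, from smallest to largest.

Scanning 1-based: 6: T/G.

6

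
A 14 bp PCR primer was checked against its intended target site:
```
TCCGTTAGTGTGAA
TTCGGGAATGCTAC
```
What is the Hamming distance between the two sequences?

7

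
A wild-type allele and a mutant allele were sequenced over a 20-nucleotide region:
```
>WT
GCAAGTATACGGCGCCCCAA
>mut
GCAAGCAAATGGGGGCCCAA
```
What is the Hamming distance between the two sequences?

The sequences differ at positions 6, 8, 10, 13, 15 (1-based) — 5 in total.

5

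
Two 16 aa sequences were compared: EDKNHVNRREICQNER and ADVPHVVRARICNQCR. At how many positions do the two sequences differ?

The sequences differ at positions 1, 3, 4, 7, 9, 10, 13, 14, 15 (1-based) — 9 in total.

9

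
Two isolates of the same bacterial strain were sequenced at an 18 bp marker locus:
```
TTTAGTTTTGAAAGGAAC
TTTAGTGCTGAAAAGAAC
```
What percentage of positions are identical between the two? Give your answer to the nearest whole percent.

83%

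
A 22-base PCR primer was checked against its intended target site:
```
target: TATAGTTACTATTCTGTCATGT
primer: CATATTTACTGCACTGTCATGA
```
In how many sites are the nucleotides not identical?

The sequences differ at sites 1, 5, 11, 12, 13, 22 (1-based) — 6 in total.

6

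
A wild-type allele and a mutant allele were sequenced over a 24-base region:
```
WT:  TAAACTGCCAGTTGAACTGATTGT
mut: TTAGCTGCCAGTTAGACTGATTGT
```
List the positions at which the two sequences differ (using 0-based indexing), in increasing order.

1, 3, 13, 14

Scanning 0-based: 1: A/T; 3: A/G; 13: G/A; 14: A/G.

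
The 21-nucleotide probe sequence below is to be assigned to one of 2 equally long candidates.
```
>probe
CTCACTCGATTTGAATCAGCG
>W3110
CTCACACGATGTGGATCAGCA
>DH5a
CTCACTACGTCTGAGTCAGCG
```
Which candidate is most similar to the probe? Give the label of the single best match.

W3110

Hamming distances to probe — W3110: 4; DH5a: 5.
Smallest is W3110 with 4 mismatches.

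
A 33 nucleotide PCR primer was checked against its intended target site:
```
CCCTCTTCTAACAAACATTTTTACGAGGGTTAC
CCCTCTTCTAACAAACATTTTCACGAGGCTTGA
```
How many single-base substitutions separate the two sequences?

4

The sequences differ at sites 22, 29, 32, 33 (1-based) — 4 in total.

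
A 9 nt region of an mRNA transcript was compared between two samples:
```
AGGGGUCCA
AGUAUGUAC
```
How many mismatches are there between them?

7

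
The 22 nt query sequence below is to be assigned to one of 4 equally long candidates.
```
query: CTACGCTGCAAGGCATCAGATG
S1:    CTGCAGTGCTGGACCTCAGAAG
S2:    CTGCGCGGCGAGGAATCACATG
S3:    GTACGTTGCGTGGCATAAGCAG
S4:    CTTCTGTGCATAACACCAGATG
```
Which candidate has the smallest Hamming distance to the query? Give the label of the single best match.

S1 differs at 8 positions; S2 differs at 5 positions; S3 differs at 7 positions; S4 differs at 7 positions. The closest is S2.

S2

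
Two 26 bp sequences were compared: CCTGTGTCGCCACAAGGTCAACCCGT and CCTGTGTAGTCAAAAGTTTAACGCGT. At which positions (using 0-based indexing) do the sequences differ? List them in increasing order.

7, 9, 12, 16, 18, 22

Scanning 0-based: 7: C/A; 9: C/T; 12: C/A; 16: G/T; 18: C/T; 22: C/G.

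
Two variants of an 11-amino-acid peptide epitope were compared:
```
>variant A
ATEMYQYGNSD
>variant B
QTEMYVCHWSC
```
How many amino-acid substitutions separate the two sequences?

6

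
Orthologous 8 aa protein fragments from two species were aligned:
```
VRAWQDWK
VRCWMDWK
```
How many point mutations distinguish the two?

2

The sequences differ at residues 3, 5 (1-based) — 2 in total.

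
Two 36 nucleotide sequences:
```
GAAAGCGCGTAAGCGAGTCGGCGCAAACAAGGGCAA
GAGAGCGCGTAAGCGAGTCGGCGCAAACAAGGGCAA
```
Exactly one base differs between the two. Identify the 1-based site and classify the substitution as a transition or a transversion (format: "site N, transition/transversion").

site 3, transition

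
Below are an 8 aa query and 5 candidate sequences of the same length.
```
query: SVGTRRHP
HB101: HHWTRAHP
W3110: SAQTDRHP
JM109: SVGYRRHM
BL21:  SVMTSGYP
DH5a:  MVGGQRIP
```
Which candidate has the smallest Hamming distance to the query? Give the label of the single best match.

JM109

Hamming distances to query — HB101: 4; W3110: 3; JM109: 2; BL21: 4; DH5a: 4.
Smallest is JM109 with 2 mismatches.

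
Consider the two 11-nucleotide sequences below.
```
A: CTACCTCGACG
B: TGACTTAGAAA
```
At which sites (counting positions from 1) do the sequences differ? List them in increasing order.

Differences at site 1 (C→T), site 2 (T→G), site 5 (C→T), site 7 (C→A), site 10 (C→A), site 11 (G→A).

1, 2, 5, 7, 10, 11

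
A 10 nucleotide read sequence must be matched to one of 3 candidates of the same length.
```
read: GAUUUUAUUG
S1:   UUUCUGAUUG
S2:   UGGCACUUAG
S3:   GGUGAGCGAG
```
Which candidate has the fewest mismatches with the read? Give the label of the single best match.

S1

S1 differs at 4 bases; S2 differs at 8 bases; S3 differs at 7 bases. The closest is S1.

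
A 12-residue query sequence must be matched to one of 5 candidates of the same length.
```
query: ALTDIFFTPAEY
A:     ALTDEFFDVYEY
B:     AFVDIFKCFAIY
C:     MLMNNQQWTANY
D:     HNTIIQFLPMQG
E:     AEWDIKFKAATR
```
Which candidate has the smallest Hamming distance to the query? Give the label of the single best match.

Hamming distances to query — A: 4; B: 6; C: 9; D: 8; E: 7.
Smallest is A with 4 mismatches.

A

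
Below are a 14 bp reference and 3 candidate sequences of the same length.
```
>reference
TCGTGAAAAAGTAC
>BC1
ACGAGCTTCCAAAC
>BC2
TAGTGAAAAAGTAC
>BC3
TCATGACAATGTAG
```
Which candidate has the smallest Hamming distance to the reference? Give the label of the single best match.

BC2

BC1 differs at 9 bases; BC2 differs at 1 base; BC3 differs at 4 bases. The closest is BC2.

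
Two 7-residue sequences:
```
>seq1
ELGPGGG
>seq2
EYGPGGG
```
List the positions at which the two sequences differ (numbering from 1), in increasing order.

2

Scanning 1-based: 2: L/Y.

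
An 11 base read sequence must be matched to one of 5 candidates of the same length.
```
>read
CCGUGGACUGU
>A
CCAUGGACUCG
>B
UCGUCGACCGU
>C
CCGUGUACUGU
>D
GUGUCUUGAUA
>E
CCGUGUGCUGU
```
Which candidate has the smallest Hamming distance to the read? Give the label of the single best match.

Hamming distances to read — A: 3; B: 3; C: 1; D: 9; E: 2.
Smallest is C with 1 mismatch.

C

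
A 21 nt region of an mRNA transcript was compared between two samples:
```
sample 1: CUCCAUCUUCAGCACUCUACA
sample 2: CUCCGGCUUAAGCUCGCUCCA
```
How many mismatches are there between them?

6

The sequences differ at positions 5, 6, 10, 14, 16, 19 (1-based) — 6 in total.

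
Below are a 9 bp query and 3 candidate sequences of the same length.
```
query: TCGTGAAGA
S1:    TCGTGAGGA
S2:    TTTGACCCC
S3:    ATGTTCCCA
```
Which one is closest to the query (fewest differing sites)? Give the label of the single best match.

S1

S1 differs at 1 site; S2 differs at 8 sites; S3 differs at 6 sites. The closest is S1.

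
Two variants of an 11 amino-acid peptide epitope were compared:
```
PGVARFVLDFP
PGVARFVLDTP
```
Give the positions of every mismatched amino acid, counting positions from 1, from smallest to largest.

Scanning 1-based: 10: F/T.

10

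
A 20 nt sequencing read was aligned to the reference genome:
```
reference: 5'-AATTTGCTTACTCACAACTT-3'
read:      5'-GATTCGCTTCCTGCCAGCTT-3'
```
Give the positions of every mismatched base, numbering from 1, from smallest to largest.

1, 5, 10, 13, 14, 17

Scanning 1-based: 1: A/G; 5: T/C; 10: A/C; 13: C/G; 14: A/C; 17: A/G.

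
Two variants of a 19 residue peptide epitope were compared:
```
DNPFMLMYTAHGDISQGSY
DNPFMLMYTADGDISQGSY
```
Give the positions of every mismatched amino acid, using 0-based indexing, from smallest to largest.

10

Scanning 0-based: 10: H/D.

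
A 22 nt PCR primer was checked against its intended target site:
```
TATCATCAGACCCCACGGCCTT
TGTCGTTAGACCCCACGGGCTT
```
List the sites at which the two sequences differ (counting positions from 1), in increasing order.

Scanning 1-based: 2: A/G; 5: A/G; 7: C/T; 19: C/G.

2, 5, 7, 19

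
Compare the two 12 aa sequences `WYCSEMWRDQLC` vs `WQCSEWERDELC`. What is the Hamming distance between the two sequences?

Comparing position by position, 4 residues differ: 2 (Y/Q), 6 (M/W), 7 (W/E), 10 (Q/E).

4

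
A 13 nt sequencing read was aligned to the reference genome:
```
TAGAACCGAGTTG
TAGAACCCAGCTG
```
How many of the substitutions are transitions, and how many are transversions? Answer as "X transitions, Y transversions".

Transitions (purine↔purine or pyrimidine↔pyrimidine): 11 T→C.
Transversions (purine↔pyrimidine): 8 G→C.

1 transition, 1 transversion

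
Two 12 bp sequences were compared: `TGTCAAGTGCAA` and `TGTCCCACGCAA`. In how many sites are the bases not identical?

Mismatches (1-based): site 5: A→C; site 6: A→C; site 7: G→A; site 8: T→C.

4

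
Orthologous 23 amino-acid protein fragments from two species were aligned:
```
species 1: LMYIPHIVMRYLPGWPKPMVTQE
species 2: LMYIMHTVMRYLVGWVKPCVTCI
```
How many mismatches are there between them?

7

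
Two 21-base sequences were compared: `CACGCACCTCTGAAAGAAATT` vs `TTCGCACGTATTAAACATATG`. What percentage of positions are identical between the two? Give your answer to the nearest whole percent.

Mismatches at positions 1, 2, 8, 10, 12, 16, 18, 21 (1-based): 8 of 21.
Identical positions: 13/21 = 61.9% → 62%.

62%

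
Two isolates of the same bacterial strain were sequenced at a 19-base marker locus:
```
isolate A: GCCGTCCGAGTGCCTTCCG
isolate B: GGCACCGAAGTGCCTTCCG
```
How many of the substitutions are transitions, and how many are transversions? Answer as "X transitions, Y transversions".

Mismatches (1-based):
base 2: C→G (pyrimidine→purine, transversion)
base 4: G→A (purine→purine, transition)
base 5: T→C (pyrimidine→pyrimidine, transition)
base 7: C→G (pyrimidine→purine, transversion)
base 8: G→A (purine→purine, transition)

3 transitions, 2 transversions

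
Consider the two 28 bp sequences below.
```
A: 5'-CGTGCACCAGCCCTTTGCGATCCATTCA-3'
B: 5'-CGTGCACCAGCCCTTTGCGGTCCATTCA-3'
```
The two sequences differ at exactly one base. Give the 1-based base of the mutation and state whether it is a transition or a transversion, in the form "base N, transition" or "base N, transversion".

The sequences differ only at base 20: A→G (purine→purine), a transition.

base 20, transition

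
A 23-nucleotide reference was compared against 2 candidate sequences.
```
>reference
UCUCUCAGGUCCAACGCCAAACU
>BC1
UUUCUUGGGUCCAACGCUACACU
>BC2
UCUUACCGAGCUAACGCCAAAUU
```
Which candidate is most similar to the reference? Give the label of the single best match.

BC1 differs at 5 sites; BC2 differs at 7 sites. The closest is BC1.

BC1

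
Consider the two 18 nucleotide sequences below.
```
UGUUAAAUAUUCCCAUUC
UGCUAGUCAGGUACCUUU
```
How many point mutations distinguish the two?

10

Comparing position by position, 10 bases differ: 3 (U/C), 6 (A/G), 7 (A/U), 8 (U/C), 10 (U/G), 11 (U/G), 12 (C/U), 13 (C/A), 15 (A/C), 18 (C/U).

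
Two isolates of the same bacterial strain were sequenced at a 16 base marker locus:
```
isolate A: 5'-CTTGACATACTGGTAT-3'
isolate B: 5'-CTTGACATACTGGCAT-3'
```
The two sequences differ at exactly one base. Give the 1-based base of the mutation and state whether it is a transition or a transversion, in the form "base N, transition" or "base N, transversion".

Base 14 changes T→C. T is a pyrimidine and C is a pyrimidine, so this is a transition.

base 14, transition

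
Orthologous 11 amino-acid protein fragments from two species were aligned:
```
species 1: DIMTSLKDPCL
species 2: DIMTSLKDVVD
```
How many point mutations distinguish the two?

The sequences differ at residues 9, 10, 11 (1-based) — 3 in total.

3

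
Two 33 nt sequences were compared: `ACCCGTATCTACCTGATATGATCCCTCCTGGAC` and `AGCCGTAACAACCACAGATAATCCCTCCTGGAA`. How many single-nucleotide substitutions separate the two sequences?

Comparing position by position, 8 sites differ: 2 (C/G), 8 (T/A), 10 (T/A), 14 (T/A), 15 (G/C), 17 (T/G), 20 (G/A), 33 (C/A).

8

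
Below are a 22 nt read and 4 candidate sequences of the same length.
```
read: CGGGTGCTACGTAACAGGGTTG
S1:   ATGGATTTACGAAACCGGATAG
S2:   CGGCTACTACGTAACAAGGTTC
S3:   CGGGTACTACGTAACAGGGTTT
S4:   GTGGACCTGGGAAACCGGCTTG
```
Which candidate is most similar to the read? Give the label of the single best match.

Hamming distances to read — S1: 9; S2: 4; S3: 2; S4: 9.
Smallest is S3 with 2 mismatches.

S3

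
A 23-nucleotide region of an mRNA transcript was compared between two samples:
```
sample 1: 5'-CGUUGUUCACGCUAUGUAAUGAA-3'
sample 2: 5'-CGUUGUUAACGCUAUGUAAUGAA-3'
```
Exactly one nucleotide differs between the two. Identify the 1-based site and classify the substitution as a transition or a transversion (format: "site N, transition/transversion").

The sequences differ only at site 8: C→A (pyrimidine→purine), a transversion.

site 8, transversion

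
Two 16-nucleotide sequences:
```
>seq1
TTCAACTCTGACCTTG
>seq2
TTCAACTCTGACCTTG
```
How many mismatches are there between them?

0

The two sequences are identical at every position.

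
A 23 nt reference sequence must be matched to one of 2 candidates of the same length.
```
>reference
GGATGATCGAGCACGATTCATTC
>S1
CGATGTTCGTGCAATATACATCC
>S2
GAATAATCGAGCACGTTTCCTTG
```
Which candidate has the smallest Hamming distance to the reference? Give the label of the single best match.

S2

S1 differs at 7 sites; S2 differs at 5 sites. The closest is S2.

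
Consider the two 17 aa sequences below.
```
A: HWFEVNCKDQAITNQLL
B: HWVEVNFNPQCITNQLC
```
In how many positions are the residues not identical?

Comparing position by position, 6 positions differ: 3 (F/V), 7 (C/F), 8 (K/N), 9 (D/P), 11 (A/C), 17 (L/C).

6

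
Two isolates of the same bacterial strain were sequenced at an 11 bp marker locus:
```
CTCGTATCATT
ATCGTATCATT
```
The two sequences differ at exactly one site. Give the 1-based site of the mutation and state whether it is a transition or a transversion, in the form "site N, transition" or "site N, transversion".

site 1, transversion

The sequences differ only at site 1: C→A (pyrimidine→purine), a transversion.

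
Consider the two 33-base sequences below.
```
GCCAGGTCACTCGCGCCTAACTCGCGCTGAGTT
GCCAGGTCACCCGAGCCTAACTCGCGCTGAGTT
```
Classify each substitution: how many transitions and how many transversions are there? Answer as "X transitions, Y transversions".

Mismatches (1-based):
base 11: T→C (pyrimidine→pyrimidine, transition)
base 14: C→A (pyrimidine→purine, transversion)

1 transition, 1 transversion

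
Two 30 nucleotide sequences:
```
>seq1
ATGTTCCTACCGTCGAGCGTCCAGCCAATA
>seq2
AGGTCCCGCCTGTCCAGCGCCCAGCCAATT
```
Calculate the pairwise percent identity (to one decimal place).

73.3%

Mismatches at positions 2, 5, 8, 9, 11, 15, 20, 30 (1-based): 8 of 30.
Identical positions: 22/30 = 73.33% → 73.3%.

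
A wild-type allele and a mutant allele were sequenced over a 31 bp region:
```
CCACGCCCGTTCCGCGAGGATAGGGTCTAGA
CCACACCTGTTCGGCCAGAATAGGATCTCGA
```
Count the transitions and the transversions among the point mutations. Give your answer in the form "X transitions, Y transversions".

4 transitions, 3 transversions

Mismatches (1-based):
position 5: G→A (purine→purine, transition)
position 8: C→T (pyrimidine→pyrimidine, transition)
position 13: C→G (pyrimidine→purine, transversion)
position 16: G→C (purine→pyrimidine, transversion)
position 19: G→A (purine→purine, transition)
position 25: G→A (purine→purine, transition)
position 29: A→C (purine→pyrimidine, transversion)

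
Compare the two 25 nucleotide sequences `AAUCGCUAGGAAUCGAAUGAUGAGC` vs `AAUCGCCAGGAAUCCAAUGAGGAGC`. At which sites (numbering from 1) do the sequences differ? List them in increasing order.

7, 15, 21

Differences at site 7 (U→C), site 15 (G→C), site 21 (U→G).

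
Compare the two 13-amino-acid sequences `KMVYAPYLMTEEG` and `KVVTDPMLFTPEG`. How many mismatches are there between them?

6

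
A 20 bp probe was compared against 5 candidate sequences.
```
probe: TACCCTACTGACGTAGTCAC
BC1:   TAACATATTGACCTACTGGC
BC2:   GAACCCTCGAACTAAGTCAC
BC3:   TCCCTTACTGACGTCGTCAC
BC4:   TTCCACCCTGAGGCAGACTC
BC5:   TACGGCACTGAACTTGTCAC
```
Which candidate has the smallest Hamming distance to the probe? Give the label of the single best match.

Hamming distances to probe — BC1: 7; BC2: 8; BC3: 3; BC4: 8; BC5: 6.
Smallest is BC3 with 3 mismatches.

BC3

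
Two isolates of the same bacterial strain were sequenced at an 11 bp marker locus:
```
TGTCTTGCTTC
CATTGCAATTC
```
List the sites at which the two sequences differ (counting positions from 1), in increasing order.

1, 2, 4, 5, 6, 7, 8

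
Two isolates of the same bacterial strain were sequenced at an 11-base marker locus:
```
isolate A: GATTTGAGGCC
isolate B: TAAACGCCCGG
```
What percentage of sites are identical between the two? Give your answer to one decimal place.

18.2%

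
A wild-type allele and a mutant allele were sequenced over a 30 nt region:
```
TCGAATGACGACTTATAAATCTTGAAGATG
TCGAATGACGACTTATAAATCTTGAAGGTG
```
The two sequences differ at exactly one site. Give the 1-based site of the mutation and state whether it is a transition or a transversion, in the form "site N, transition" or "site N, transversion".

site 28, transition

Site 28 changes A→G. A is a purine and G is a purine, so this is a transition.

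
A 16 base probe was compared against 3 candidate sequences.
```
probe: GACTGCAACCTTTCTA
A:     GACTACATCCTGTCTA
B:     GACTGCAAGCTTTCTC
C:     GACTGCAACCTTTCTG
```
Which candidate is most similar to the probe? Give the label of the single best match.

Hamming distances to probe — A: 3; B: 2; C: 1.
Smallest is C with 1 mismatch.

C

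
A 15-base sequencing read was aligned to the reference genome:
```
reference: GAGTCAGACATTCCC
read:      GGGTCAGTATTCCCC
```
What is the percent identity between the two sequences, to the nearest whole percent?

5 positions differ (2, 8, 9, 10, 12), so 10 of 15 match: 10/15 = 66.67%.

67%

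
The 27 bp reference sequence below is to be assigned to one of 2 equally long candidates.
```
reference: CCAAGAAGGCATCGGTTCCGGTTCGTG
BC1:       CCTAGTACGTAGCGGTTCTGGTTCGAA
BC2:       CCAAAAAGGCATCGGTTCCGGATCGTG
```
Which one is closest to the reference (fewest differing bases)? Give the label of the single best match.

BC1 differs at 8 bases; BC2 differs at 2 bases. The closest is BC2.

BC2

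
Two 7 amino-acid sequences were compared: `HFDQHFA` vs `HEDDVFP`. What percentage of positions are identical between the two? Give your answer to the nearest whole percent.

4 positions differ (2, 4, 5, 7), so 3 of 7 match: 3/7 = 42.86%.

43%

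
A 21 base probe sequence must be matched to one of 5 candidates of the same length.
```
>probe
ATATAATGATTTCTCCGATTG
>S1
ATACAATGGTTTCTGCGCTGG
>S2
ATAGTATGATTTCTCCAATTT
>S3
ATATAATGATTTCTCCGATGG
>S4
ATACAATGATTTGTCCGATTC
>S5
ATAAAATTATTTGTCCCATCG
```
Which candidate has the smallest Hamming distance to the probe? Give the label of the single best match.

S3

S1 differs at 5 bases; S2 differs at 4 bases; S3 differs at 1 base; S4 differs at 3 bases; S5 differs at 5 bases. The closest is S3.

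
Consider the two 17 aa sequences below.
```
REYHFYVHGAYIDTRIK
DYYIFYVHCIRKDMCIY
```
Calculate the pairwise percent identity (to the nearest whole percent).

41%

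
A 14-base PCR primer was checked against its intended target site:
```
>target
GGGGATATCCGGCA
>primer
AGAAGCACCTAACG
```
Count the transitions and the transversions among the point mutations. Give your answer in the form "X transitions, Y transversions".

10 transitions, 0 transversions

Mismatches (1-based):
base 1: G→A (purine→purine, transition)
base 3: G→A (purine→purine, transition)
base 4: G→A (purine→purine, transition)
base 5: A→G (purine→purine, transition)
base 6: T→C (pyrimidine→pyrimidine, transition)
base 8: T→C (pyrimidine→pyrimidine, transition)
base 10: C→T (pyrimidine→pyrimidine, transition)
base 11: G→A (purine→purine, transition)
base 12: G→A (purine→purine, transition)
base 14: A→G (purine→purine, transition)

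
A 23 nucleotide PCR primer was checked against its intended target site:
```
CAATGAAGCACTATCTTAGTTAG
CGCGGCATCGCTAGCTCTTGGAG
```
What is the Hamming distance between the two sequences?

12

Comparing position by position, 12 bases differ: 2 (A/G), 3 (A/C), 4 (T/G), 6 (A/C), 8 (G/T), 10 (A/G), 14 (T/G), 17 (T/C), 18 (A/T), 19 (G/T), 20 (T/G), 21 (T/G).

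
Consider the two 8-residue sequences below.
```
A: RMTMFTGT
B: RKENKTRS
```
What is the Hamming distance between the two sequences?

6

The sequences differ at positions 2, 3, 4, 5, 7, 8 (1-based) — 6 in total.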